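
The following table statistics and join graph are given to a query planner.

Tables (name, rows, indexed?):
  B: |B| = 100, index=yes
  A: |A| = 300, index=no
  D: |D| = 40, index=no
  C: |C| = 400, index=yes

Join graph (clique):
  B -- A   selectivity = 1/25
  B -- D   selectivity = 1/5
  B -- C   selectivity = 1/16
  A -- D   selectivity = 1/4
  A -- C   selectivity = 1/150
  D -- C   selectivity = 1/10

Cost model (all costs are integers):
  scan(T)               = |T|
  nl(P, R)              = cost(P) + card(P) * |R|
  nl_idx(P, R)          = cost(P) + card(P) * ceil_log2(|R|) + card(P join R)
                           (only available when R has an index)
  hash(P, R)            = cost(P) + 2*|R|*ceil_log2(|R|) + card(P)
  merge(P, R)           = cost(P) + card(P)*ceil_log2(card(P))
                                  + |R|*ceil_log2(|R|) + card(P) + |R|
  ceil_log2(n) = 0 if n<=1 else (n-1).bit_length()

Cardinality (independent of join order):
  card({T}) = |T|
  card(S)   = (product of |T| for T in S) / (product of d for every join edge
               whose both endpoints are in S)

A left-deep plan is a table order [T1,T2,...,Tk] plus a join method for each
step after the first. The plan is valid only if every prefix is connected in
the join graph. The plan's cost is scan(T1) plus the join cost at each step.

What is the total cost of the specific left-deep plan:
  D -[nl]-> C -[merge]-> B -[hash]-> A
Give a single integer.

step 1: scan D: cost=40, card=40
step 2: join C via nl
    card(P join C) = 40*400/(10) = 1600
    cost = 40 + 40*400 = 16040
step 3: join B via merge
    card(P join B) = 1600*100/(5*16) = 2000
    cost = 16040 + 1600*11 + 100*7 + 1600 + 100 = 36040
step 4: join A via hash
    card(P join A) = 2000*300/(25*4*150) = 40
    cost = 36040 + 2*300*9 + 2000 = 43440

43440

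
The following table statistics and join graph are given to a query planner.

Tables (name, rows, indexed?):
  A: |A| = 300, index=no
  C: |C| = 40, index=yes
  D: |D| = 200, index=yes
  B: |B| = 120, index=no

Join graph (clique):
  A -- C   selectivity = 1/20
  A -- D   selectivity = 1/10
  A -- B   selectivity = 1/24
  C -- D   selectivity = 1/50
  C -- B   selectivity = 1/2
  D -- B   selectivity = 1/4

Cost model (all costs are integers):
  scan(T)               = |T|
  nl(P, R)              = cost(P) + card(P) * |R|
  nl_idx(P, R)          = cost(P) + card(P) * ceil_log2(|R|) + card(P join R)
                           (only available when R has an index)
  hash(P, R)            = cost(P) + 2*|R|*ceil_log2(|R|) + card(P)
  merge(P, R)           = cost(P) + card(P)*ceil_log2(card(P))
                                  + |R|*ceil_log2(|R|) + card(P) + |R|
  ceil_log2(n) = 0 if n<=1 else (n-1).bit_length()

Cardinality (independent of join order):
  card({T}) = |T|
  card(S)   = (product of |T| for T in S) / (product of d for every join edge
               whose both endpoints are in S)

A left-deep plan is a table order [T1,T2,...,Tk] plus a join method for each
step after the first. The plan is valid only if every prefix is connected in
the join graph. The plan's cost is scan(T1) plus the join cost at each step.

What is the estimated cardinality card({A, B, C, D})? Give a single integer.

Tables in S: A(300), B(120), C(40), D(200)
Edges inside S: A-C(d=20), A-D(d=10), A-B(d=24), C-D(d=50), C-B(d=2), D-B(d=4)
numerator = 300 * 120 * 40 * 200 = 288000000
denominator = 20 * 10 * 24 * 50 * 2 * 4 = 1920000
card(S) = 288000000 / 1920000 = 150

150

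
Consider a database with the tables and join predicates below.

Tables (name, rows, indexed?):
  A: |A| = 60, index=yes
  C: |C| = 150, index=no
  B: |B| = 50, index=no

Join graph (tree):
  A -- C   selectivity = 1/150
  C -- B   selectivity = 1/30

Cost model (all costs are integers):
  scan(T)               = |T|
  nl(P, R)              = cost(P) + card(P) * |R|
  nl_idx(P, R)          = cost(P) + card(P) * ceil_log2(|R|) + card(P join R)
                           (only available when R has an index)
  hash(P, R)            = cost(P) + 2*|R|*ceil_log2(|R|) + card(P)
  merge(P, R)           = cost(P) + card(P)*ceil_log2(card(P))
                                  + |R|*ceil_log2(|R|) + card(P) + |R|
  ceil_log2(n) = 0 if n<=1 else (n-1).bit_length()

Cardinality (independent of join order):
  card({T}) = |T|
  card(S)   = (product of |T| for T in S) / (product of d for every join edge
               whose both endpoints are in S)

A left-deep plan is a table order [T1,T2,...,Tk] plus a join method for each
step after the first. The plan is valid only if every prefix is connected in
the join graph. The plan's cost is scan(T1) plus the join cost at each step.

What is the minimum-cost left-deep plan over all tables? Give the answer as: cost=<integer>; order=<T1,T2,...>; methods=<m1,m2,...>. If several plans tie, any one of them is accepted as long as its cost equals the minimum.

cost=1680; order=C,A,B; methods=hash,hash

Selinger DP (subsets sized 1..n):
  {A}: scan cost=60, card=60
  {C}: scan cost=150, card=150
  {B}: scan cost=50, card=50
  {AC}: card=60; try (A,hash)→1020, (A,nl_idx)→1110, (C,merge)→1830, (A,merge)→1920, (C,hash)→2520, (C,nl)→9060 …(+1); best=1020 via (A,hash)
  {BC}: card=250; try (B,hash)→900, (C,merge)→1750, (B,merge)→1850, (C,hash)→2500, (C,nl)→7550, (B,nl)→7650; best=900 via (B,hash)
  {ABC}: card=100; try (B,hash)→1680, (B,merge)→1790, (A,hash)→1870, (A,nl_idx)→2500, (A,merge)→3570, (B,nl)→4020 …(+1); best=1680 via (B,hash)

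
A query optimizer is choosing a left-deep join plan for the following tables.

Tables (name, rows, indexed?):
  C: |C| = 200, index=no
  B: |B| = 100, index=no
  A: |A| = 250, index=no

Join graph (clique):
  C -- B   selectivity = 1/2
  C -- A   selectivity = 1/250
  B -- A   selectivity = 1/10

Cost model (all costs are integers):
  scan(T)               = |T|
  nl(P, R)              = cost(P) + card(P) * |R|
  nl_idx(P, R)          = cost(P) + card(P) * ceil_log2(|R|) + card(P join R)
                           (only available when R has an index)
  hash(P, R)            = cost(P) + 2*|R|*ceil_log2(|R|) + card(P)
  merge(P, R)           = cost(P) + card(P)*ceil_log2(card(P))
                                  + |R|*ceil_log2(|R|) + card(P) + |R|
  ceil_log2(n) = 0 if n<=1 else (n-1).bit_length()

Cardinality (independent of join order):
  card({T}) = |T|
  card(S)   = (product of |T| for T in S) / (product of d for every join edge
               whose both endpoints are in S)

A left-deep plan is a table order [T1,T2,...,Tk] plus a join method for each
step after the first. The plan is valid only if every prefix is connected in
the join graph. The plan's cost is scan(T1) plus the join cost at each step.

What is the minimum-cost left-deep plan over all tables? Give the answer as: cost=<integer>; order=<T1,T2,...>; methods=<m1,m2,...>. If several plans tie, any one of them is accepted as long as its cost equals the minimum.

cost=5300; order=A,C,B; methods=hash,hash

Selinger DP (subsets sized 1..n):
  {C}: scan cost=200, card=200
  {B}: scan cost=100, card=100
  {A}: scan cost=250, card=250
  {BC}: card=10000; try (B,hash)→1800, (C,merge)→2700, (B,merge)→2800, (C,hash)→3400, (C,nl)→20100, (B,nl)→20200; best=1800 via (B,hash)
  {AC}: card=200; try (C,hash)→3700, (A,merge)→4250, (C,merge)→4300, (A,hash)→4400, (A,nl)→50200, (C,nl)→50250; best=3700 via (C,hash)
  {AB}: card=2500; try (B,hash)→1900, (A,merge)→3150, (B,merge)→3300, (A,hash)→4200, (A,nl)→25100, (B,nl)→25250; best=1900 via (B,hash)
  {ABC}: card=1000; try (B,hash)→5300, (B,merge)→6300, (C,hash)→7600, (A,hash)→15800, (B,nl)→23700, (C,merge)→36200 …(+3); best=5300 via (B,hash)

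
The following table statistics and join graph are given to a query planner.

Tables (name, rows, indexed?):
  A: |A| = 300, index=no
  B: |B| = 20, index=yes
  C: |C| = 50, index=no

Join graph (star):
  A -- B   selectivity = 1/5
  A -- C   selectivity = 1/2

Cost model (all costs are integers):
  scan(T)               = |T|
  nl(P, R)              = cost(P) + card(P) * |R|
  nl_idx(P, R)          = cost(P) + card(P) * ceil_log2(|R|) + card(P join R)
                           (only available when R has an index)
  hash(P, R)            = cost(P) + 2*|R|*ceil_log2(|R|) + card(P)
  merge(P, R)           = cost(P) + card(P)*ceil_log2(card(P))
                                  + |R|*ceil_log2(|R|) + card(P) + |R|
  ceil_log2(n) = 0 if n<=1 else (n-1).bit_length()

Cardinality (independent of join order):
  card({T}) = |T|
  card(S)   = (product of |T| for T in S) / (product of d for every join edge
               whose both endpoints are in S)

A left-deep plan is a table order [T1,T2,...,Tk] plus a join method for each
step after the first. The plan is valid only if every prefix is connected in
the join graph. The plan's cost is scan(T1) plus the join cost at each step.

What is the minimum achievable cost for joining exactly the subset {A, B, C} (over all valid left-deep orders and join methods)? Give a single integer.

Selinger DP over subsets of {A,B,C}:
  {A}: scan cost=300, card=300
  {B}: scan cost=20, card=20
  {C}: scan cost=50, card=50
  {AB}: card=1200; try (B,hash)→800, (B,nl_idx)→3000, (A,merge)→3140, (B,merge)→3420, (A,hash)→5440, (A,nl)→6020 …(+1); best=800 via (B,hash)
  {AC}: card=7500; try (C,hash)→1200, (A,merge)→3400, (C,merge)→3650, (A,hash)→5500, (A,nl)→15050, (C,nl)→15300; best=1200 via (C,hash)
  {ABC}: card=30000; try (C,hash)→2600, (B,hash)→8900, (C,merge)→15550, (C,nl)→60800, (B,nl_idx)→68700, (B,merge)→106320 …(+1); best=2600 via (C,hash)

2600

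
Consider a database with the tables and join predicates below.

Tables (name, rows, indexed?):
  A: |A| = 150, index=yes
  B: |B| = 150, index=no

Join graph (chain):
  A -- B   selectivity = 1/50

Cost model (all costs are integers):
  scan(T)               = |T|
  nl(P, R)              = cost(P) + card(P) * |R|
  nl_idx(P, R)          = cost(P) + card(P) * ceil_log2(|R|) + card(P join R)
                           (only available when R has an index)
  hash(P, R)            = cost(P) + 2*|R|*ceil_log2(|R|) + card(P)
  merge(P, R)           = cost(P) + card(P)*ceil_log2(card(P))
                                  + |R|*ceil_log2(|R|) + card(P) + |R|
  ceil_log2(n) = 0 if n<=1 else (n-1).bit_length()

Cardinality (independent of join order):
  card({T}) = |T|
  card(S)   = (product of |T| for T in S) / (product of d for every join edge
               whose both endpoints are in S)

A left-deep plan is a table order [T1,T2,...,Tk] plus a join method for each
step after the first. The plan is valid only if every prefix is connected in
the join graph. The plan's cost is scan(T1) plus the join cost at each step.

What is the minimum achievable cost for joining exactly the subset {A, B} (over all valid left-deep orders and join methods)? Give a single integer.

1800

Selinger DP over subsets of {A,B}:
  {A}: scan cost=150, card=150
  {B}: scan cost=150, card=150
  {AB}: card=450; try (A,nl_idx)→1800, (B,hash)→2700, (A,hash)→2700, (B,merge)→2850, (A,merge)→2850, (B,nl)→22650 …(+1); best=1800 via (A,nl_idx)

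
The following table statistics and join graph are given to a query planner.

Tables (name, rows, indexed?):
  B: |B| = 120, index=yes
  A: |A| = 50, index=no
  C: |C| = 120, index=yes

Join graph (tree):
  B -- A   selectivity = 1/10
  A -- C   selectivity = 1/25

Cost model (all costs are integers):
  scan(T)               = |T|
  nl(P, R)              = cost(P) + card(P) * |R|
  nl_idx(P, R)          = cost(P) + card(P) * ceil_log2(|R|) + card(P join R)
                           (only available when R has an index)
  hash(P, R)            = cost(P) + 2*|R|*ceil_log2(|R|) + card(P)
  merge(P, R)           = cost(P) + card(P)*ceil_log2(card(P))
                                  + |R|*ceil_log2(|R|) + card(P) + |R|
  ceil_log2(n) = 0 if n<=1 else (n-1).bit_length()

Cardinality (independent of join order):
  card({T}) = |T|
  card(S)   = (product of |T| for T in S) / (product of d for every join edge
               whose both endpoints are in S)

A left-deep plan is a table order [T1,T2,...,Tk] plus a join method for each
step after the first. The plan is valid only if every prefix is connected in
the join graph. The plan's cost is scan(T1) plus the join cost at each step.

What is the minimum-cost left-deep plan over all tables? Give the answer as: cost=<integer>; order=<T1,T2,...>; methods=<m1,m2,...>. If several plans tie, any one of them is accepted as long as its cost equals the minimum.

Selinger DP (subsets sized 1..n):
  {B}: scan cost=120, card=120
  {A}: scan cost=50, card=50
  {C}: scan cost=120, card=120
  {AB}: card=600; try (A,hash)→840, (B,nl_idx)→1000, (B,merge)→1360, (A,merge)→1430, (B,hash)→1780, (B,nl)→6050 …(+1); best=840 via (A,hash)
  {AC}: card=240; try (C,nl_idx)→640, (A,hash)→840, (C,merge)→1360, (A,merge)→1430, (C,hash)→1780, (C,nl)→6050 …(+1); best=640 via (C,nl_idx)
  {ABC}: card=2880; try (B,hash)→2560, (C,hash)→3120, (B,merge)→3760, (B,nl_idx)→5200, (C,nl_idx)→7920, (C,merge)→8400 …(+2); best=2560 via (B,hash)

cost=2560; order=A,C,B; methods=nl_idx,hash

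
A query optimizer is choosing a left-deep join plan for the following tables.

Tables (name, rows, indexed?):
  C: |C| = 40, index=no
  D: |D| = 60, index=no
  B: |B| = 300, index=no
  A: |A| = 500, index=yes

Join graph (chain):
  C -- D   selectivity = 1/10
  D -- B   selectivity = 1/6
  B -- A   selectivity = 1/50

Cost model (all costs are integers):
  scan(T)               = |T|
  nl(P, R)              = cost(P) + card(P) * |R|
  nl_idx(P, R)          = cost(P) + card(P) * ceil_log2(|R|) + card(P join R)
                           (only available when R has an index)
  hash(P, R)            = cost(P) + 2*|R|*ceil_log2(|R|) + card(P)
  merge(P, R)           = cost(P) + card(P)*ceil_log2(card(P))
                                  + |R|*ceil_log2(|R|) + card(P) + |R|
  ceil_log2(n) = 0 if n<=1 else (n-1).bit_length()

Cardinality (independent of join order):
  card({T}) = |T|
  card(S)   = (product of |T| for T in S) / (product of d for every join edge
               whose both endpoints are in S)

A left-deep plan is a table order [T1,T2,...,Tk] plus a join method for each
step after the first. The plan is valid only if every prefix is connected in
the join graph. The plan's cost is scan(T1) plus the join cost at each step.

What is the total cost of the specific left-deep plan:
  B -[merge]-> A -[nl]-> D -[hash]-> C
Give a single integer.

218780

step 1: scan B: cost=300, card=300
step 2: join A via merge
    card(P join A) = 300*500/(50) = 3000
    cost = 300 + 300*9 + 500*9 + 300 + 500 = 8300
step 3: join D via nl
    card(P join D) = 3000*60/(6) = 30000
    cost = 8300 + 3000*60 = 188300
step 4: join C via hash
    card(P join C) = 30000*40/(10) = 120000
    cost = 188300 + 2*40*6 + 30000 = 218780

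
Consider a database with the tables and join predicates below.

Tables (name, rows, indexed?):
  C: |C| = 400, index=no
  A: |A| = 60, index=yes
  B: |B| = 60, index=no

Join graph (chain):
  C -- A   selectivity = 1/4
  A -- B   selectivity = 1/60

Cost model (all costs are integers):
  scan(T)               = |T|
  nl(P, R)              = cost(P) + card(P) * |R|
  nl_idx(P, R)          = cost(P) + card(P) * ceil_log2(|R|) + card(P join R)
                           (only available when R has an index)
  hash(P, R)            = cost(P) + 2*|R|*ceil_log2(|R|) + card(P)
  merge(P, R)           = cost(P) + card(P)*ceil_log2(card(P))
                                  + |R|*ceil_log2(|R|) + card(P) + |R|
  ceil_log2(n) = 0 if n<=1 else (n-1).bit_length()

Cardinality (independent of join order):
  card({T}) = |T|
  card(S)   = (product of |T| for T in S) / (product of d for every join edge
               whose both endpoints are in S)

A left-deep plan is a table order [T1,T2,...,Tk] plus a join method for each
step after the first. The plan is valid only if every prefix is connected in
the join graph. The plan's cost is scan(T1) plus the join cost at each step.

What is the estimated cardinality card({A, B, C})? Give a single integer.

Tables in S: A(60), B(60), C(400)
Edges inside S: C-A(d=4), A-B(d=60)
numerator = 60 * 60 * 400 = 1440000
denominator = 4 * 60 = 240
card(S) = 1440000 / 240 = 6000

6000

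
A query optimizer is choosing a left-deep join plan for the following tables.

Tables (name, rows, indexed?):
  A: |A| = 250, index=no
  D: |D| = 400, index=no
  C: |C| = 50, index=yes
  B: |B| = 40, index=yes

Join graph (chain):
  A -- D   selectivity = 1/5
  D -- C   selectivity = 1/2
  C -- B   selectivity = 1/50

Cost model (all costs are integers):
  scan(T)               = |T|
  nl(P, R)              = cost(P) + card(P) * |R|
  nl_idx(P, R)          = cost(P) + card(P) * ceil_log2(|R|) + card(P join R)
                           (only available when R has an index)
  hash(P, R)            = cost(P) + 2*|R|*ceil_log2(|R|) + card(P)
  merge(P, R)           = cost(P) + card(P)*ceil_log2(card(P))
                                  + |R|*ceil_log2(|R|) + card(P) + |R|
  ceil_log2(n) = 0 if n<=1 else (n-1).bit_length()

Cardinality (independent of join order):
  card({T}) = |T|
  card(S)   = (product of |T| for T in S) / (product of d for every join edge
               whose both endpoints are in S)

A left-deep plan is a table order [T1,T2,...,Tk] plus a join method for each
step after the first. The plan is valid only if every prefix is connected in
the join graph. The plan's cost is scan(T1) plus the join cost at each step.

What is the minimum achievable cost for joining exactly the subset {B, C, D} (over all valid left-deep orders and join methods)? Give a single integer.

Selinger DP over subsets of {B,C,D}:
  {D}: scan cost=400, card=400
  {C}: scan cost=50, card=50
  {B}: scan cost=40, card=40
  {CD}: card=10000; try (C,hash)→1400, (D,merge)→4400, (C,merge)→4750, (D,hash)→7300, (C,nl_idx)→12800, (D,nl)→20050 …(+1); best=1400 via (C,hash)
  {BC}: card=40; try (C,nl_idx)→320, (B,nl_idx)→390, (B,hash)→580, (C,merge)→670, (C,hash)→680, (B,merge)→680 …(+2); best=320 via (C,nl_idx)
  {BCD}: card=8000; try (D,merge)→4600, (D,hash)→7560, (B,hash)→11880, (D,nl)→16320, (B,nl_idx)→69400, (B,merge)→151680 …(+1); best=4600 via (D,merge)

4600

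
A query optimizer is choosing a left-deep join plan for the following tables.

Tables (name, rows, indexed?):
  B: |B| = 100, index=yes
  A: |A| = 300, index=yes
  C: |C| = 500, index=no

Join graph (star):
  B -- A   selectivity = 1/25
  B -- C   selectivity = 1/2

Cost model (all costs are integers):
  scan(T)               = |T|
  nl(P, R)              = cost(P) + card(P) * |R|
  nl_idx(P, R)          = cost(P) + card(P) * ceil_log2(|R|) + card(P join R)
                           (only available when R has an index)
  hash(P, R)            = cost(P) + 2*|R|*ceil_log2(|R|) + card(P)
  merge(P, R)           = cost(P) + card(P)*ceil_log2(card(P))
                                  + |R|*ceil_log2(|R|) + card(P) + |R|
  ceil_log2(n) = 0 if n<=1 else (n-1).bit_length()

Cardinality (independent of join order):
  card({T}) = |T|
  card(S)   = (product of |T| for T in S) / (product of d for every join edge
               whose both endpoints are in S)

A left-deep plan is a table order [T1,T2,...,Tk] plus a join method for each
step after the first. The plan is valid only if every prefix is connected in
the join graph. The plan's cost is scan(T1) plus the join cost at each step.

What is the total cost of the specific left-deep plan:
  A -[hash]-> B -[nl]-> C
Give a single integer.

602000

step 1: scan A: cost=300, card=300
step 2: join B via hash
    card(P join B) = 300*100/(25) = 1200
    cost = 300 + 2*100*7 + 300 = 2000
step 3: join C via nl
    card(P join C) = 1200*500/(2) = 300000
    cost = 2000 + 1200*500 = 602000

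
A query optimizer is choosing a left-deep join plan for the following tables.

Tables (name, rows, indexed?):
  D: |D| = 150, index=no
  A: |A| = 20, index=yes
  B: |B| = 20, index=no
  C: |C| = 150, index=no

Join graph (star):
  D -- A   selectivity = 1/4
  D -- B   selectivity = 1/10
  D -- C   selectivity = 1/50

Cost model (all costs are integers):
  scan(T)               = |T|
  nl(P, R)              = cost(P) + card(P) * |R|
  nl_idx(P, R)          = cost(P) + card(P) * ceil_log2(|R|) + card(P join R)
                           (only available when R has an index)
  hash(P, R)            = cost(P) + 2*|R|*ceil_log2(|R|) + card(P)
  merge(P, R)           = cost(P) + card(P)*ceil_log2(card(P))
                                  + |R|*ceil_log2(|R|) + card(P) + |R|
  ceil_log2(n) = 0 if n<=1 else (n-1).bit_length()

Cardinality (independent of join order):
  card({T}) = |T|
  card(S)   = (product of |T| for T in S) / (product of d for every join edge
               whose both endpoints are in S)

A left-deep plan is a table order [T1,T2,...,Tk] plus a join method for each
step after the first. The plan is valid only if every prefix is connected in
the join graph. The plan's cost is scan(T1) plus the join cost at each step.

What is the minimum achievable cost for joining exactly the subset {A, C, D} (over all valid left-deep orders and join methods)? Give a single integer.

Selinger DP over subsets of {A,C,D}:
  {D}: scan cost=150, card=150
  {A}: scan cost=20, card=20
  {C}: scan cost=150, card=150
  {AD}: card=750; try (A,hash)→500, (D,merge)→1490, (A,merge)→1620, (A,nl_idx)→1650, (D,hash)→2440, (D,nl)→3020 …(+1); best=500 via (A,hash)
  {CD}: card=450; try (D,hash)→2700, (C,hash)→2700, (D,merge)→2850, (C,merge)→2850, (D,nl)→22650, (C,nl)→22650; best=2700 via (D,hash)
  {ACD}: card=2250; try (A,hash)→3350, (C,hash)→3650, (A,nl_idx)→7200, (A,merge)→7320, (C,merge)→10100, (A,nl)→11700 …(+1); best=3350 via (A,hash)

3350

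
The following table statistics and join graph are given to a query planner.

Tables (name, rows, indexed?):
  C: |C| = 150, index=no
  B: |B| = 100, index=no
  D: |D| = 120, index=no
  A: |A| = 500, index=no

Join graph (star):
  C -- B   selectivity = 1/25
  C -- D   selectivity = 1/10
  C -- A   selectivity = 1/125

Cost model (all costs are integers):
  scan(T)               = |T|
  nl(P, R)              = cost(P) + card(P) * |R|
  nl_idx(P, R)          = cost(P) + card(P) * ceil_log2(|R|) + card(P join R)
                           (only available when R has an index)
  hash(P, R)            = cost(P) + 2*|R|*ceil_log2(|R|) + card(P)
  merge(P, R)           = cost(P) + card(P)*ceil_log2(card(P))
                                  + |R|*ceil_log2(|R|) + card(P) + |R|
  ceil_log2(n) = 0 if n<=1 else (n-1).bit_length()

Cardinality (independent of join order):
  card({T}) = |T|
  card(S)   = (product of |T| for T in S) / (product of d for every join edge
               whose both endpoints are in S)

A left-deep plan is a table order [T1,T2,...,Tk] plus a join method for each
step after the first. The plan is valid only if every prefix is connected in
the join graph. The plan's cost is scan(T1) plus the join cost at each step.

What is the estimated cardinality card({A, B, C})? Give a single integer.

2400

Tables in S: A(500), B(100), C(150)
Edges inside S: C-B(d=25), C-A(d=125)
numerator = 500 * 100 * 150 = 7500000
denominator = 25 * 125 = 3125
card(S) = 7500000 / 3125 = 2400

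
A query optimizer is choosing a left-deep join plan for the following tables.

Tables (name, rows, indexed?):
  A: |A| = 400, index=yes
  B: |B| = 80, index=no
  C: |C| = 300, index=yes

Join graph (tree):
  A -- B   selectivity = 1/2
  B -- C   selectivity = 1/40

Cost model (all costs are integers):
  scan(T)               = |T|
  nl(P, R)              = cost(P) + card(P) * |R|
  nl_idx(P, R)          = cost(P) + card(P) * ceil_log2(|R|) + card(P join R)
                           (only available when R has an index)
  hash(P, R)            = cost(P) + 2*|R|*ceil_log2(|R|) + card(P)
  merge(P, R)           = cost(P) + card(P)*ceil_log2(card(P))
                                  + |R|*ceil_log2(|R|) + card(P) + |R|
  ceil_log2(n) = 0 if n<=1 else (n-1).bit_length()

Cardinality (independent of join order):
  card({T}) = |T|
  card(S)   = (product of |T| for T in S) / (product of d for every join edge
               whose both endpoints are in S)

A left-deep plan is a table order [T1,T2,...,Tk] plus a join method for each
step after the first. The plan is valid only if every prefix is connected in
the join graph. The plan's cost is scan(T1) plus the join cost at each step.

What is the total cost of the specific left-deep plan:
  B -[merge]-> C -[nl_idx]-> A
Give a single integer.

step 1: scan B: cost=80, card=80
step 2: join C via merge
    card(P join C) = 80*300/(40) = 600
    cost = 80 + 80*7 + 300*9 + 80 + 300 = 3720
step 3: join A via nl_idx
    card(P join A) = 600*400/(2) = 120000
    cost = 3720 + 600*9 + 120000 = 129120

129120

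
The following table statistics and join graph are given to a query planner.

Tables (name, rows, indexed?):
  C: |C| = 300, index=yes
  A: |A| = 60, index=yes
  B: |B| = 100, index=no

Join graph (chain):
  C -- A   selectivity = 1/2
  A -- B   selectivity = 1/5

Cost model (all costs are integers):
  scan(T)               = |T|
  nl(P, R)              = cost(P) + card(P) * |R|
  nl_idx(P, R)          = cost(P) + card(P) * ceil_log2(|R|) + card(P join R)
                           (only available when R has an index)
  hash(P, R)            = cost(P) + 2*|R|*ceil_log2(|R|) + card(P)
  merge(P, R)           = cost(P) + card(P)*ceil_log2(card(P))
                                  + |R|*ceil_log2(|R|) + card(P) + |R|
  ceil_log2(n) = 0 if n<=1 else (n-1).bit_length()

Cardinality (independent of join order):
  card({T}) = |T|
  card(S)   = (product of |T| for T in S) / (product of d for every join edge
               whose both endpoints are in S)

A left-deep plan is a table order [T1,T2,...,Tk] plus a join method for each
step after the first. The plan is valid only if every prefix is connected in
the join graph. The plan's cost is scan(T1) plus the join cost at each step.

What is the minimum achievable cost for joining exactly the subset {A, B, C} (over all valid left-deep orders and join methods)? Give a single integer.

7520

Selinger DP over subsets of {A,B,C}:
  {C}: scan cost=300, card=300
  {A}: scan cost=60, card=60
  {B}: scan cost=100, card=100
  {AC}: card=9000; try (A,hash)→1320, (C,merge)→3480, (A,merge)→3720, (C,hash)→5520, (C,nl_idx)→9600, (A,nl_idx)→11100 …(+2); best=1320 via (A,hash)
  {AB}: card=1200; try (A,hash)→920, (B,merge)→1280, (A,merge)→1320, (B,hash)→1520, (A,nl_idx)→1900, (B,nl)→6060 …(+1); best=920 via (A,hash)
  {ABC}: card=180000; try (C,hash)→7520, (B,hash)→11720, (C,merge)→18320, (B,merge)→137120, (C,nl_idx)→191720, (C,nl)→360920 …(+1); best=7520 via (C,hash)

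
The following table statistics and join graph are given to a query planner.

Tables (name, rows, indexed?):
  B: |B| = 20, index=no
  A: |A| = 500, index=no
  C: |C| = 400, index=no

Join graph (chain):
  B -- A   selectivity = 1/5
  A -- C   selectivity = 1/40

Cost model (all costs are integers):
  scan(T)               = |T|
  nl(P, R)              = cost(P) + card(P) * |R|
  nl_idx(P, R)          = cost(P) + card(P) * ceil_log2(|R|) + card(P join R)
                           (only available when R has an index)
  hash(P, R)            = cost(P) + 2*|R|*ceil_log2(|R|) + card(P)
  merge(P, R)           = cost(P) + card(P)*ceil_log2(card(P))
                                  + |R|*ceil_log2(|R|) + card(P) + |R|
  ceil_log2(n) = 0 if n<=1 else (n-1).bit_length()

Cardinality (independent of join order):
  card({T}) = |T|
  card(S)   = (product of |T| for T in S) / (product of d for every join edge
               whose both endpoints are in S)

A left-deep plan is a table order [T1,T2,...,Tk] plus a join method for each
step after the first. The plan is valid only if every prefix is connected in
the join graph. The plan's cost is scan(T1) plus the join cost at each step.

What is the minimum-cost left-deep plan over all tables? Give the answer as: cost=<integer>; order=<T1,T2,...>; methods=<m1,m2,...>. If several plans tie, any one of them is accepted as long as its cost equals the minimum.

Selinger DP (subsets sized 1..n):
  {B}: scan cost=20, card=20
  {A}: scan cost=500, card=500
  {C}: scan cost=400, card=400
  {AB}: card=2000; try (B,hash)→1200, (A,merge)→5140, (B,merge)→5620, (A,hash)→9040, (A,nl)→10020, (B,nl)→10500; best=1200 via (B,hash)
  {AC}: card=5000; try (C,hash)→8200, (A,merge)→9400, (C,merge)→9500, (A,hash)→9800, (A,nl)→200400, (C,nl)→200500; best=8200 via (C,hash)
  {ABC}: card=20000; try (C,hash)→10400, (B,hash)→13400, (C,merge)→29200, (B,merge)→78320, (B,nl)→108200, (C,nl)→801200; best=10400 via (C,hash)

cost=10400; order=A,B,C; methods=hash,hash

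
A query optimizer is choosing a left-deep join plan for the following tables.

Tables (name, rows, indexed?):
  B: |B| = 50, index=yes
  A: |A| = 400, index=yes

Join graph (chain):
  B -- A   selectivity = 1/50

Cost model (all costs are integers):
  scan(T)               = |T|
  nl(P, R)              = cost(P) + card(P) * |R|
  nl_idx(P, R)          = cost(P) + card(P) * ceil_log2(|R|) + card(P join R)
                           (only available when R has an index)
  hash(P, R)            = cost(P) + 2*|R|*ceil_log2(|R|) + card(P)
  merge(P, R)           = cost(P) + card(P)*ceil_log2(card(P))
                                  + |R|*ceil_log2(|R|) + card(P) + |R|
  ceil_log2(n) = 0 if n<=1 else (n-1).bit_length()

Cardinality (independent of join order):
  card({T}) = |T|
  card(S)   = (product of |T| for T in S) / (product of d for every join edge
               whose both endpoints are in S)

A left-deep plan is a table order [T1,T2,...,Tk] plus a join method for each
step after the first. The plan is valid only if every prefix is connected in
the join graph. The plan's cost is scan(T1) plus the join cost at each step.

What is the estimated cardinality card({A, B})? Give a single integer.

Tables in S: A(400), B(50)
Edges inside S: B-A(d=50)
numerator = 400 * 50 = 20000
denominator = 50 = 50
card(S) = 20000 / 50 = 400

400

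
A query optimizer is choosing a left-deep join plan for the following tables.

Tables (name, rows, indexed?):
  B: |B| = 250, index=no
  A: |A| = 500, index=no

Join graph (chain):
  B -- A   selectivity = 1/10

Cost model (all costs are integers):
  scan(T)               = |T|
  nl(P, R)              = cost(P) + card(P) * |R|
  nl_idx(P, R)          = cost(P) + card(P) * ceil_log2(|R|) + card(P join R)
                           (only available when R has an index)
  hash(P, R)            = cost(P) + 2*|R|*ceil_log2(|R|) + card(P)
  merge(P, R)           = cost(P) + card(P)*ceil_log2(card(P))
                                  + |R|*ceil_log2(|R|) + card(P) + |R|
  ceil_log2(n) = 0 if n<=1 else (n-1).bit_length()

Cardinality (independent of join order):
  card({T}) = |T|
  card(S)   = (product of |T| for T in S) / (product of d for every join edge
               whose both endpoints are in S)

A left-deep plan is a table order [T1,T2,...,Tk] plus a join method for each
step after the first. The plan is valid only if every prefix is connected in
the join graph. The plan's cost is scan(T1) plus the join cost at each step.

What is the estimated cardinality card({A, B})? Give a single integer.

Tables in S: A(500), B(250)
Edges inside S: B-A(d=10)
numerator = 500 * 250 = 125000
denominator = 10 = 10
card(S) = 125000 / 10 = 12500

12500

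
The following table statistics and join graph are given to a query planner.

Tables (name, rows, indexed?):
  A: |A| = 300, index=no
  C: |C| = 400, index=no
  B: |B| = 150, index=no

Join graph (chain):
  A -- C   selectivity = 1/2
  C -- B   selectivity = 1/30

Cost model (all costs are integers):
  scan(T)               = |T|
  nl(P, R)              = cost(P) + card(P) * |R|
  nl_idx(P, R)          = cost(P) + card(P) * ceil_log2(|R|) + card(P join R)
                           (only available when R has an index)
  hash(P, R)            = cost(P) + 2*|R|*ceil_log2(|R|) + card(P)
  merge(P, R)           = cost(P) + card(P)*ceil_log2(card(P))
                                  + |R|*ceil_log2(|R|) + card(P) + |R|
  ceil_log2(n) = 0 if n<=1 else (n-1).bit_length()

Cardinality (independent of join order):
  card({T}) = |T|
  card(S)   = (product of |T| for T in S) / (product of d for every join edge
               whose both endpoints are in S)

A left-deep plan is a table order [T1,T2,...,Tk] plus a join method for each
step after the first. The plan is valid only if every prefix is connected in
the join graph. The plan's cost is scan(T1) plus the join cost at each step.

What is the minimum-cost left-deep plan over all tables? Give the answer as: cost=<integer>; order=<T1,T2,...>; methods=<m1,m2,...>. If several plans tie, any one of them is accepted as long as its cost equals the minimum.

cost=10600; order=C,B,A; methods=hash,hash

Selinger DP (subsets sized 1..n):
  {A}: scan cost=300, card=300
  {C}: scan cost=400, card=400
  {B}: scan cost=150, card=150
  {AC}: card=60000; try (A,hash)→6200, (C,merge)→7300, (A,merge)→7400, (C,hash)→7800, (C,nl)→120300, (A,nl)→120400; best=6200 via (A,hash)
  {BC}: card=2000; try (B,hash)→3200, (C,merge)→5500, (B,merge)→5750, (C,hash)→7500, (C,nl)→60150, (B,nl)→60400; best=3200 via (B,hash)
  {ABC}: card=300000; try (A,hash)→10600, (A,merge)→30200, (B,hash)→68600, (A,nl)→603200, (B,merge)→1027550, (B,nl)→9006200; best=10600 via (A,hash)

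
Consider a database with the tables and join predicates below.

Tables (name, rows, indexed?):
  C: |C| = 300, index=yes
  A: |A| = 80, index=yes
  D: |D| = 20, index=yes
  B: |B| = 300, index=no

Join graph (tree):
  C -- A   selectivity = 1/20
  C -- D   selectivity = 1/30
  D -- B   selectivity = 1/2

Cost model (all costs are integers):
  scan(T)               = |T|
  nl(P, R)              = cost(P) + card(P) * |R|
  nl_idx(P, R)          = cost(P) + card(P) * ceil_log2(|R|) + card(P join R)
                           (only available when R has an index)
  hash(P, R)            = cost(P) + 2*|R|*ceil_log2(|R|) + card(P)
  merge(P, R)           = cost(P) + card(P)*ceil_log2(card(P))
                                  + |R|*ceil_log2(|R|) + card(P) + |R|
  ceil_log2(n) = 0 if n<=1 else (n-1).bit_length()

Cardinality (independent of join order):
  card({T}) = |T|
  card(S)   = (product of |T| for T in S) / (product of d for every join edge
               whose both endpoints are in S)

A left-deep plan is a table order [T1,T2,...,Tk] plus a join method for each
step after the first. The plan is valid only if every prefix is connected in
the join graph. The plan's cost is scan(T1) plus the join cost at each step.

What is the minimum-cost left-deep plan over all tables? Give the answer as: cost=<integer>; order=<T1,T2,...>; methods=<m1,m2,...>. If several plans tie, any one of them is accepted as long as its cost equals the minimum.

Selinger DP (subsets sized 1..n):
  {C}: scan cost=300, card=300
  {A}: scan cost=80, card=80
  {D}: scan cost=20, card=20
  {B}: scan cost=300, card=300
  {AC}: card=1200; try (A,hash)→1720, (C,nl_idx)→2000, (A,nl_idx)→3600, (C,merge)→3720, (A,merge)→3940, (C,hash)→5560 …(+2); best=1720 via (A,hash)
  {CD}: card=200; try (C,nl_idx)→400, (D,hash)→800, (D,nl_idx)→2000, (C,merge)→3140, (D,merge)→3420, (C,hash)→5440 …(+2); best=400 via (C,nl_idx)
  {BD}: card=3000; try (D,hash)→800, (B,merge)→3140, (D,merge)→3420, (D,nl_idx)→4800, (B,hash)→5440, (B,nl)→6020 …(+1); best=800 via (D,hash)
  {ACD}: card=800; try (A,hash)→1720, (A,nl_idx)→2600, (A,merge)→2840, (D,hash)→3120, (D,nl_idx)→8520, (D,merge)→16240 …(+2); best=1720 via (A,hash)
  {BCD}: card=30000; try (B,merge)→5200, (B,hash)→6000, (C,hash)→9200, (C,merge)→42800, (C,nl_idx)→57800, (B,nl)→60400 …(+1); best=5200 via (B,merge)
  {ABCD}: card=120000; try (B,hash)→7920, (B,merge)→13520, (A,hash)→36320, (B,nl)→241720, (A,nl_idx)→335200, (A,merge)→485840 …(+1); best=7920 via (B,hash)

cost=7920; order=D,C,A,B; methods=nl_idx,hash,hash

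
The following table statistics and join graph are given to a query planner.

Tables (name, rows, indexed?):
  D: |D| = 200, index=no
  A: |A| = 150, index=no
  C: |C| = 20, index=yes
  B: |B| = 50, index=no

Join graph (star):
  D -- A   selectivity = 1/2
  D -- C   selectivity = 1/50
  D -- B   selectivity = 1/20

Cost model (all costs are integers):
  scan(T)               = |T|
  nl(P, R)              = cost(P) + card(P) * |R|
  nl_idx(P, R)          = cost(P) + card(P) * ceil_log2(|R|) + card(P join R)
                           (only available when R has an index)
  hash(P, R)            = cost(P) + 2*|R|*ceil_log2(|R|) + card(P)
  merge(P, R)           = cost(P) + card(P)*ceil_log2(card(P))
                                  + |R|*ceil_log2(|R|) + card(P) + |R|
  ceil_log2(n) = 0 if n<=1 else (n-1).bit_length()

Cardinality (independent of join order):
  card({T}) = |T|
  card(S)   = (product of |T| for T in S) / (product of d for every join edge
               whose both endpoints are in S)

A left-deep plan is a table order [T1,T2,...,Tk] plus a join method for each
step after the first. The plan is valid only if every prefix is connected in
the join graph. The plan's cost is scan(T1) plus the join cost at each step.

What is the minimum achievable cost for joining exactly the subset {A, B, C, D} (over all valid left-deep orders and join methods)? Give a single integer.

3880

Selinger DP over subsets of {A,B,C,D}:
  {D}: scan cost=200, card=200
  {A}: scan cost=150, card=150
  {C}: scan cost=20, card=20
  {B}: scan cost=50, card=50
  {AD}: card=15000; try (A,hash)→2800, (D,merge)→3300, (A,merge)→3350, (D,hash)→3500, (D,nl)→30150, (A,nl)→30200; best=2800 via (A,hash)
  {CD}: card=80; try (C,hash)→600, (C,nl_idx)→1280, (D,merge)→1940, (C,merge)→2120, (D,hash)→3240, (D,nl)→4020 …(+1); best=600 via (C,hash)
  {BD}: card=500; try (B,hash)→1000, (D,merge)→2200, (B,merge)→2350, (D,hash)→3300, (D,nl)→10050, (B,nl)→10200; best=1000 via (B,hash)
  {ACD}: card=6000; try (A,merge)→2590, (A,hash)→3080, (A,nl)→12600, (C,hash)→18000, (C,nl_idx)→83800, (C,merge)→227920 …(+1); best=2590 via (A,merge)
  {ABD}: card=37500; try (A,hash)→3900, (A,merge)→7350, (B,hash)→18400, (A,nl)→76000, (B,merge)→228150, (B,nl)→752800; best=3900 via (A,hash)
  {BCD}: card=200; try (B,hash)→1280, (B,merge)→1590, (C,hash)→1700, (C,nl_idx)→3700, (B,nl)→4600, (C,merge)→6120 …(+1); best=1280 via (B,hash)
  {ABCD}: card=15000; try (A,hash)→3880, (A,merge)→4430, (B,hash)→9190, (A,nl)→31280, (C,hash)→41600, (B,merge)→86940 …(+4); best=3880 via (A,hash)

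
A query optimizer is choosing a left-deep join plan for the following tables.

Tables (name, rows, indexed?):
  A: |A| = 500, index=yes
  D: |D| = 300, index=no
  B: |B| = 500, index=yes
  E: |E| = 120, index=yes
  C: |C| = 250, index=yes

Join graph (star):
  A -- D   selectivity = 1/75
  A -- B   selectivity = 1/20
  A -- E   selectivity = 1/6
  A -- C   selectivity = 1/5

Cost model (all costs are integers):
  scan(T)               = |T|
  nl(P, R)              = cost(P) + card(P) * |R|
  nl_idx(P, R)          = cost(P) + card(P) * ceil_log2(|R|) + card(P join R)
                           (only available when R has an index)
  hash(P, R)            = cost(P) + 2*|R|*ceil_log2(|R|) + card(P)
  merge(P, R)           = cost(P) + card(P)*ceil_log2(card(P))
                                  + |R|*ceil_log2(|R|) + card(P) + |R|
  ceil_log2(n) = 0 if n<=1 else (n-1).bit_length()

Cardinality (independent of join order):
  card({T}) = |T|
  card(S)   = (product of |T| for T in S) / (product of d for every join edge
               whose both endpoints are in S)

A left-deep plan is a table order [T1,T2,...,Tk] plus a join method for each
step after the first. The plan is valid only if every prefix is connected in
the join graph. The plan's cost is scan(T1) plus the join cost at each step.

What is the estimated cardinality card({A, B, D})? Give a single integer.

50000

Tables in S: A(500), B(500), D(300)
Edges inside S: A-D(d=75), A-B(d=20)
numerator = 500 * 500 * 300 = 75000000
denominator = 75 * 20 = 1500
card(S) = 75000000 / 1500 = 50000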